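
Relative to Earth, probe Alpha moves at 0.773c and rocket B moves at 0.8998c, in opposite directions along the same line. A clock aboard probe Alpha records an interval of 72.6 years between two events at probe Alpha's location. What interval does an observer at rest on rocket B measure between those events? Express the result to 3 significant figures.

The velocity of probe Alpha relative to rocket B is (0.773 + 0.8998)c / (1 + 0.773×0.8998) = 0.98659c; relative speed 0.98659c.
γ for this relative speed: γ = 1/√(1 − 0.97336) = 6.1268.
The clock on probe Alpha records proper time, so rocket B measures Δt = γΔτ = 6.1268 × 72.6 = 445 years.

445 years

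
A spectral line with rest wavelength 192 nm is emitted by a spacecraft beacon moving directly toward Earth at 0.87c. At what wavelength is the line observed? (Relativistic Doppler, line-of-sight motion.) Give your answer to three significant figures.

50.6 nm

Relativistic Doppler for wavelength: λ_obs = λ_src · √((1−β)/(1+β)).
With β = 0.87: factor = √(0.13/1.87) = 0.26366.
λ_obs = 192 × 0.26366 = 50.6 nm.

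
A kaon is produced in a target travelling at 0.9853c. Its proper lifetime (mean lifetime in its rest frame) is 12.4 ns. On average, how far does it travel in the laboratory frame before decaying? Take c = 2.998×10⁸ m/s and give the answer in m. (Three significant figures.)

β² = 0.97081609, so γ = 1/√0.02918391 = 5.8537.
Lab-frame lifetime: Δt = γτ = 5.8537 × 12.4 ns = 72.586 ns.
Distance: d = vΔt = 0.9853 × 2.998×10⁸ m/s × 7.2586×10^-8 s = 21.4 m.

21.4 m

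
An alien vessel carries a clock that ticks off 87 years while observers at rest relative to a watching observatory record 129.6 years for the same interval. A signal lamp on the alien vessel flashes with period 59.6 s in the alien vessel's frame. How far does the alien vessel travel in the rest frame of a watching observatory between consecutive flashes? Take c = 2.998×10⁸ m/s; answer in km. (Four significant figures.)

1.973×10^7 km

The time-dilation ratio gives γ = 129.6/87 = 1.48966.
β = √(1 − 1/γ²) = 0.74119. Lab-frame period = γτ = 1.48966×59.6 s = 88.784 s. Distance = βc × γτ = 0.74119 × 2.998×10⁸ m/s × 88.784 s = 1.9729×10^10 m = 1.973×10^7 km.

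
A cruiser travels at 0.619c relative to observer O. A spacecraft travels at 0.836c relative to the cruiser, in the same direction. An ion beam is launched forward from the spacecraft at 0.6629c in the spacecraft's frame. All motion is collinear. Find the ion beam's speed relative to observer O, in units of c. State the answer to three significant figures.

Compose velocities in two stages. Stage 1 (into S'): u₁ = (0.6629+0.836)/(1+0.6629×0.836) = 0.96443.
Stage 2 (into S): u = (0.96443+0.619)/(1+0.96443×0.619) = 0.99151, so the speed is 0.992c.

0.992c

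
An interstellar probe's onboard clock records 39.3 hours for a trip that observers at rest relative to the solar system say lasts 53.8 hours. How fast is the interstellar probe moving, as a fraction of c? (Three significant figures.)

0.683c

γ = Δt/Δτ = 53.8/39.3 = 1.369.
β = √(1 − 1/γ²) = √(1 − 0.533572) = √0.466428 = 0.683.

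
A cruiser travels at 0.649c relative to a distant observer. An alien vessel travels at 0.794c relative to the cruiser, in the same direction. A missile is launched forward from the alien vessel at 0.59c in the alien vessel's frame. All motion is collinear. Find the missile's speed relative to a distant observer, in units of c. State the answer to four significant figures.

0.9875c

Apply u = (u'+v)/(1+u'v) twice. Missile in the cruiser frame: (0.59+0.794)/(1+0.59·0.794) = 1.384/1.46846 = 0.94248c.
That velocity, transformed to the rest frame of a distant observer: (0.94248+0.649)/(1+0.94248·0.649) = 1.59148/1.61166952 = 0.98747c.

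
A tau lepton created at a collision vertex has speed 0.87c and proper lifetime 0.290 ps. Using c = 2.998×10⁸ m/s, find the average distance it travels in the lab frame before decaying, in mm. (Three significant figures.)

0.153 mm

Lorentz factor: γ = (1 − 0.7569)^(−1/2) = 2.0282.
Lab-frame lifetime: Δt = γτ = 2.0282 × 0.290 ps = 0.58818 ps.
Distance: d = vΔt = 0.87 × 2.998×10⁸ m/s × 5.8818×10^-13 s = 1.53×10^-4 m = 0.153 mm.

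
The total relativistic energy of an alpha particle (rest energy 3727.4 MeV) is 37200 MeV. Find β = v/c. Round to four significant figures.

0.9950

γ = E/(mc²) = 37200/3727.4 = 9.9801.
β = √(1 − 1/γ²) = √(1 − 0.0100399) = √0.9899601 = 0.9950.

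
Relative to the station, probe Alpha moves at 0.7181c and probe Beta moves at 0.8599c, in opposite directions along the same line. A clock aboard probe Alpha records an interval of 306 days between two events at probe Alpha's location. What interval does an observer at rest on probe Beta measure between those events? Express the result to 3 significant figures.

1390 days

The velocity of probe Alpha relative to probe Beta is (0.7181 + 0.8599)c / (1 + 0.7181×0.8599) = 0.97558c; relative speed 0.97558c.
At |u| = 0.97558c, γ = (1 − 0.951756)^(−1/2) = 4.5528.
Probe Alpha's interval is proper; time dilation gives Δt_B = γΔτ = 4.5528 × 306 days = 1390 days.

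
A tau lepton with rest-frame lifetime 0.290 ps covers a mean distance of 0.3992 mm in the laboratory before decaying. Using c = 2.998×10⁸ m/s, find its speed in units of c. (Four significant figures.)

0.9771c

d = βγcτ ⇒ βγ = d/(cτ) = 3.992×10^-4 m / (8.6942×10^-5 m) = 4.5916.
β = (βγ)/√(1+(βγ)²) = 4.5916/√22.0828 = 0.9771.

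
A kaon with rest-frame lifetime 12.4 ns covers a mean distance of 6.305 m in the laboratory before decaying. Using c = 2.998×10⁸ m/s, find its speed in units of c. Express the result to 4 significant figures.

0.8614c

Let x = d/(cτ) = 6.305 m / (2.998×10⁸ m/s × 1.240×10^-8 s) = 1.696. Since d = βγcτ, x = βγ = β/√(1−β²).
Solving: β² = x²/(1+x²) = 2.87642/3.87642 = 0.74203, so β = 0.8614.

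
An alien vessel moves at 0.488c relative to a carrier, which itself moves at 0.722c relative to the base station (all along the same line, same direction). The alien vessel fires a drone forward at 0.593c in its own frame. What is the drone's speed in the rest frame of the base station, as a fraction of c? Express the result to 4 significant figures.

Compose velocities in two stages. Stage 1 (into S'): u₁ = (0.593+0.488)/(1+0.593×0.488) = 0.83838.
Stage 2 (into S): u = (0.83838+0.722)/(1+0.83838×0.722) = 0.97201, so the speed is 0.9720c.

0.9720c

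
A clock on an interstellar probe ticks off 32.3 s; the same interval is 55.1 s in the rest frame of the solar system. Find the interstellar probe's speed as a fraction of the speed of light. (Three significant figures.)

0.810c

γ = Δt/Δτ = 55.1/32.3 = 1.7059.
β = √(1 − 1/γ²) = √(1 − 0.343631) = √0.656369 = 0.810.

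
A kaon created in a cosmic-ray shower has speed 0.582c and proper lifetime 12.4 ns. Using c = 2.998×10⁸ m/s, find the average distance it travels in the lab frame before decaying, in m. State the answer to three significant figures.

2.66 m

γ = 1/√(1 − β²) = 1/√(1 − 0.338724) = 1/√0.661276 = 1/0.813189 = 1.2297.
Lab-frame lifetime: Δt = γτ = 1.2297 × 12.4 ns = 15.248 ns.
Distance: d = vΔt = 0.582 × 2.998×10⁸ m/s × 1.5248×10^-8 s = 2.66 m.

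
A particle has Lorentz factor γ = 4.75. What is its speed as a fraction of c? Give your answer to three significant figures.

β = √(1 − 1/γ²) = √(1 − 1/22.5625) = √0.955679 = 0.978.

0.978c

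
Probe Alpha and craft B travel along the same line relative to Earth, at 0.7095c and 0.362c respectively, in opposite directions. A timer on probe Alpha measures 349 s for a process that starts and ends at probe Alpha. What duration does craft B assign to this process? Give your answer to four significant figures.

The velocity of probe Alpha relative to craft B is (0.7095 + 0.362)c / (1 + 0.7095×0.362) = 0.85254c; relative speed 0.85254c.
γ for this relative speed: γ = 1/√(1 − 0.726824) = 1.9133.
The clock on probe Alpha records proper time, so craft B measures Δt = γΔτ = 1.9133 × 349 = 667.7 s.

667.7 s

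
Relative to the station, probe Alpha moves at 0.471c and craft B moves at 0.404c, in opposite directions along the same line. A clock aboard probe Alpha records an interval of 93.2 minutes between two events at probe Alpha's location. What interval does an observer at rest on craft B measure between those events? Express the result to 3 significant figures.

137 minutes

The velocity of probe Alpha relative to craft B is (0.471 + 0.404)c / (1 + 0.471×0.404) = 0.73512c; relative speed 0.73512c.
γ for this relative speed: γ = 1/√(1 − 0.540401) = 1.4751.
The clock on probe Alpha records proper time, so craft B measures Δt = γΔτ = 1.4751 × 93.2 = 137 minutes.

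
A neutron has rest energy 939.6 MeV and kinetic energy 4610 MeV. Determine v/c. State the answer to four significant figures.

γ = 1 + K/(mc²) = 1 + 4610/939.6 = 5.9063.
β = √(1 − 1/γ²) = √(1 − 0.0286661) = √0.9713339 = 0.9856.

0.9856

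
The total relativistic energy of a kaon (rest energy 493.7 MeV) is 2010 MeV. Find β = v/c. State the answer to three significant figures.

γ = E/(mc²) = 2010/493.7 = 4.0713.
β = √(1 − 1/γ²) = √(1 − 0.0603301) = √0.9396699 = 0.969.

0.969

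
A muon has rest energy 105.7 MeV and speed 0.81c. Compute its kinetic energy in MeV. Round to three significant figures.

Lorentz factor: γ = (1 − 0.6561)^(−1/2) = 1.70523.
Kinetic energy: K = (γ − 1)mc² = (1.70523 − 1) × 105.7 MeV = 0.70523 × 105.7 = 74.5 MeV.

74.5 MeV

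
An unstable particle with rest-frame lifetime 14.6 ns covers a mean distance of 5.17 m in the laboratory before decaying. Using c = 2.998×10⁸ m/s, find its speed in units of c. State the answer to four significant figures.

Let x = d/(cτ) = 5.170 m / (2.998×10⁸ m/s × 1.460×10^-8 s) = 1.1812. Since d = βγcτ, x = βγ = β/√(1−β²).
Solving: β² = x²/(1+x²) = 1.39523/2.39523 = 0.582504, so β = 0.7632.

0.7632c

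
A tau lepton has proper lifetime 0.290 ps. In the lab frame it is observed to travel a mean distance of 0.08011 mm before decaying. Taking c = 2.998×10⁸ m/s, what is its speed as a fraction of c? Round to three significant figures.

0.678c

Let x = d/(cτ) = 8.011×10^-5 m / (2.998×10⁸ m/s × 2.900×10^-13 s) = 0.92142. Since d = βγcτ, x = βγ = β/√(1−β²).
Solving: β² = x²/(1+x²) = 0.849015/1.849015 = 0.459172, so β = 0.678.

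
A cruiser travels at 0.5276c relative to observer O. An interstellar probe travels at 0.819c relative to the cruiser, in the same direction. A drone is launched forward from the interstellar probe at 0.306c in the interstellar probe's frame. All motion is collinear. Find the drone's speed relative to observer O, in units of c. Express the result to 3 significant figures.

First combine the drone and interstellar probe (S''→S'): u₁ = (0.306 + 0.819)/(1 + 0.306×0.819) = 1.125/1.250614 = 0.89956.
Then combine with the cruiser (S'→S): u = (0.89956 + 0.5276)/(1 + 0.89956×0.5276) = 1.42716/1.474607856 = 0.96782.

0.968c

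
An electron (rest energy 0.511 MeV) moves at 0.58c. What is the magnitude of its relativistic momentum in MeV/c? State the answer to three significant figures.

0.364 MeV/c

γ = 1/√(1 − β²) = 1/√(1 − 0.3364) = 1/√0.6636 = 1/0.814616 = 1.2276.
Momentum: p = γβ·mc = 1.2276 × 0.58 × 0.511 MeV/c = 0.364 MeV/c.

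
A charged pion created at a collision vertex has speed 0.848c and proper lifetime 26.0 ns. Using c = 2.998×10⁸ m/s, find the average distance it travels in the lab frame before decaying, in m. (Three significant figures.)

γ = 1/√(1 − β²) = 1/√(1 − 0.719104) = 1/√0.280896 = 1/0.529996 = 1.8868.
Lab-frame lifetime: Δt = γτ = 1.8868 × 26.0 ns = 49.057 ns.
Distance: d = vΔt = 0.848 × 2.998×10⁸ m/s × 4.9057×10^-8 s = 12.5 m.

12.5 m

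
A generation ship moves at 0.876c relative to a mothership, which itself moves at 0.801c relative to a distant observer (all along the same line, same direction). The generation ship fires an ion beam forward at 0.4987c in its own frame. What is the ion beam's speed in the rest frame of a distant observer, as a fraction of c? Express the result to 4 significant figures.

Apply u = (u'+v)/(1+u'v) twice. Ion beam in the mothership frame: (0.4987+0.876)/(1+0.4987·0.876) = 1.3747/1.4368612 = 0.95674c.
That velocity, transformed to the rest frame of a distant observer: (0.95674+0.801)/(1+0.95674·0.801) = 1.75774/1.76634874 = 0.99513c.

0.9951c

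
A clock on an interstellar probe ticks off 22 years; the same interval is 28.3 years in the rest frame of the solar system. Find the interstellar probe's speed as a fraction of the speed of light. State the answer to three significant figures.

γ = Δt/Δτ = 28.3/22 = 1.2864.
β = √(1 − 1/γ²) = √(1 − 0.604294) = √0.395706 = 0.629.

0.629c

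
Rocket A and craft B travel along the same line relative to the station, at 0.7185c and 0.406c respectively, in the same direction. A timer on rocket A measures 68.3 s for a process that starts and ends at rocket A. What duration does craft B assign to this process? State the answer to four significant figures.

The velocity of rocket A relative to craft B is (0.7185 − 0.406)c / (1 − 0.7185×0.406) = 0.4412c; relative speed 0.4412c.
γ for this relative speed: γ = 1/√(1 − 0.194657) = 1.1143.
Rocket A's interval is proper; time dilation gives Δt_B = γΔτ = 1.1143 × 68.3 s = 76.11 s.

76.11 s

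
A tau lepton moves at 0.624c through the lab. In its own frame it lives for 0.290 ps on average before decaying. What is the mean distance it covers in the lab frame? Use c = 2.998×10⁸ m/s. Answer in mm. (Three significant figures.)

β² = 0.389376, so γ = 1/√0.610624 = 1.2797.
Lab-frame lifetime: Δt = γτ = 1.2797 × 0.290 ps = 0.37111 ps.
Distance: d = vΔt = 0.624 × 2.998×10⁸ m/s × 3.7111×10^-13 s = 6.94×10^-5 m = 0.0694 mm.

0.0694 mm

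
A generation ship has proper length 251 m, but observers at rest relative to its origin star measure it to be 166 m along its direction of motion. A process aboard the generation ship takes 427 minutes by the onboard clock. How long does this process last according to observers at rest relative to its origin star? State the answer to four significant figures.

645.6 minutes

From L = L₀/γ: γ = 251/166 = 1.51205.
Δt = γΔτ = 1.51205 × 427 = 645.6 minutes.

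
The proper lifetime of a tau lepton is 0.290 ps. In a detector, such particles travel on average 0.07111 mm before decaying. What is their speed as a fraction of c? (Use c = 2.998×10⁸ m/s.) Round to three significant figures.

0.633c

Let x = d/(cτ) = 7.111×10^-5 m / (2.998×10⁸ m/s × 2.900×10^-13 s) = 0.8179. Since d = βγcτ, x = βγ = β/√(1−β²).
Solving: β² = x²/(1+x²) = 0.66896/1.66896 = 0.400824, so β = 0.633.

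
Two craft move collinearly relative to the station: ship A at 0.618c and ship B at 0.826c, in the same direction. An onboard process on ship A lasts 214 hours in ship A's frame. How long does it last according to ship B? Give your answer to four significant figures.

Transform ship A's velocity into ship B's frame: (0.618 − 0.826)/(1 − 0.618·0.826) = −0.208/0.489532, so the relative speed is 0.4249c.
At |u| = 0.4249c, γ = (1 − 0.18054)^(−1/2) = 1.1047.
Ship A's interval is proper; time dilation gives Δt_B = γΔτ = 1.1047 × 214 hours = 236.4 hours.

236.4 hours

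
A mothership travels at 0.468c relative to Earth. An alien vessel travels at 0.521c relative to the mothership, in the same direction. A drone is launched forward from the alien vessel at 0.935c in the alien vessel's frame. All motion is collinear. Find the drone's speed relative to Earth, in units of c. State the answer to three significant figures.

Apply u = (u'+v)/(1+u'v) twice. Drone in the mothership frame: (0.935+0.521)/(1+0.935·0.521) = 1.456/1.487135 = 0.97906c.
That velocity, transformed to the rest frame of Earth: (0.97906+0.468)/(1+0.97906·0.468) = 1.44706/1.45820008 = 0.99236c.

0.992c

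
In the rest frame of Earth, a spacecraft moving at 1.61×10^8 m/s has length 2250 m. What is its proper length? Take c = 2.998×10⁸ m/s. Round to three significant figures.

β = v/c = (1.61×10^8 m/s)/(2.998×10⁸ m/s) = 0.537025.
γ = 1/√(1 − β²) = 1/√(1 − 0.2883959) = 1/√0.7116041 = 1/0.843566 = 1.1854.
Proper length: L₀ = γ·L = 1.1854 × 2250 = 2670 m.

2670 m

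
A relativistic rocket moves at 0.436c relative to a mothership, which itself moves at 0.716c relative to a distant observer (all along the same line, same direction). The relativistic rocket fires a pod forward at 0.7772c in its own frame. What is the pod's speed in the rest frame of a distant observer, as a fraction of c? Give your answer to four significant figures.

0.9838c

Compose velocities in two stages. Stage 1 (into S'): u₁ = (0.7772+0.436)/(1+0.7772×0.436) = 0.90614.
Stage 2 (into S): u = (0.90614+0.716)/(1+0.90614×0.716) = 0.98383, so the speed is 0.9838c.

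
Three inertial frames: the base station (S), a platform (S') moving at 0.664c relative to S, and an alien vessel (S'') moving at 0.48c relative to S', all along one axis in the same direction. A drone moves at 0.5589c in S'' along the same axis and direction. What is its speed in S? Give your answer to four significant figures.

Compose velocities in two stages. Stage 1 (into S'): u₁ = (0.5589+0.48)/(1+0.5589×0.48) = 0.81915.
Stage 2 (into S): u = (0.81915+0.664)/(1+0.81915×0.664) = 0.96064, so the speed is 0.9606c.

0.9606c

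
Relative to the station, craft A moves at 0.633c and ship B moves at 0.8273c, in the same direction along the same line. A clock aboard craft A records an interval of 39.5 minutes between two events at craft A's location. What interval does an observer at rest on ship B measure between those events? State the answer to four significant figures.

43.26 minutes

Speed of craft A in ship B's frame: u = (v_A − v_B)/(1 − v_A v_B/c²) = (0.633 − 0.8273)/(1 − 0.633×0.8273) = −0.1943/0.4763191 = −0.40792; |u| = 0.40792c.
At |u| = 0.40792c, γ = (1 − 0.166399)^(−1/2) = 1.0953.
Craft A's interval is proper; time dilation gives Δt_B = γΔτ = 1.0953 × 39.5 minutes = 43.26 minutes.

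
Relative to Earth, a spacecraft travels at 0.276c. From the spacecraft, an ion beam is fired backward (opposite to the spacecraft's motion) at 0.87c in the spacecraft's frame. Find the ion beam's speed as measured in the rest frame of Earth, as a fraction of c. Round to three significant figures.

Relativistic velocity addition: u = (u' + v)/(1 + u'v/c²), with u' = −0.87c and v = 0.276c.
Numerator: −0.87 + 0.276 = −0.594. Denominator: 1 + (−0.87)(0.276) = 0.75988.
u = −0.594/0.75988 = −0.7817, so the speed is 0.782c.

0.782c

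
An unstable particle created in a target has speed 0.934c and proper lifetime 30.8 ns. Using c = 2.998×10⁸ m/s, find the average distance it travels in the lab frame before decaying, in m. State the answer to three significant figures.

β² = 0.872356, so γ = 1/√0.127644 = 2.799.
Lab-frame lifetime: Δt = γτ = 2.799 × 30.8 ns = 86.209 ns.
Distance: d = vΔt = 0.934 × 2.998×10⁸ m/s × 8.6209×10^-8 s = 24.1 m.

24.1 m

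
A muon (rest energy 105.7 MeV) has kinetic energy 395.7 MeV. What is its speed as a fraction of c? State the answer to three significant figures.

0.978c

γ = 1 + K/(mc²) = 1 + 395.7/105.7 = 4.7436.
β = √(1 − 1/γ²) = √(1 − 0.044441) = √0.955559 = 0.978.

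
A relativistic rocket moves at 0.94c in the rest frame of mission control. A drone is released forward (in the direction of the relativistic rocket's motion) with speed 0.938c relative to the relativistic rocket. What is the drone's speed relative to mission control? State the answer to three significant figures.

In units of c, u = (u' + v)/(1 + u'v) with u' = 0.938 and v = 0.94.
Numerator: 0.938 + 0.94 = 1.878. Denominator: 1 + (0.938)(0.94) = 1.88172.
u = 1.878/1.88172 = 0.99802, so the speed is 0.998c.

0.998c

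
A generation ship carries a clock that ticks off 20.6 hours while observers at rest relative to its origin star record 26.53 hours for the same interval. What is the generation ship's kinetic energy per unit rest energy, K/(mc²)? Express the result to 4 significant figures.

The time-dilation ratio gives γ = 26.53/20.6 = 1.28786.
Since K = (γ−1)mc², K/(mc²) = 1.28786 − 1 = 0.2879.

0.2879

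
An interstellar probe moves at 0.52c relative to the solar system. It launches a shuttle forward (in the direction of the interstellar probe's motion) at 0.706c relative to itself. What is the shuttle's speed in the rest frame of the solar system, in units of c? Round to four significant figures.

0.8968c

Relativistic velocity addition: u = (u' + v)/(1 + u'v/c²), with u' = 0.706c and v = 0.52c.
Numerator: 0.706 + 0.52 = 1.226. Denominator: 1 + (0.706)(0.52) = 1.36712.
u = 1.226/1.36712 = 0.89678, so the speed is 0.8968c.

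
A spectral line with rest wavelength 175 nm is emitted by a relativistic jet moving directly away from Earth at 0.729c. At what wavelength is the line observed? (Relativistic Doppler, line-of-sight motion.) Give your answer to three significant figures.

Relativistic Doppler for wavelength: λ_obs = λ_src · √((1+β)/(1−β)).
With β = 0.729: factor = √(1.729/0.271) = 2.5259.
λ_obs = 175 × 2.5259 = 442 nm.

442 nm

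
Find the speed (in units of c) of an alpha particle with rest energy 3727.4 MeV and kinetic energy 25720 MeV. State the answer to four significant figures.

0.9920c

K = (γ−1)mc², so γ = 1 + 25720/3727.4 = 7.9003.
Then v/c = √(1 − γ⁻²) = √(1 − 0.0160219) = √0.9839781 = 0.9920.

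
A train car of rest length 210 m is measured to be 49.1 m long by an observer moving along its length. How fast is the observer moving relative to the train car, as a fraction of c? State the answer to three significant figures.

Length contraction gives γ = L₀/L = 210/49.1 = 4.277.
β = √(1 − 1/γ²) = √0.945333 = 0.972.

0.972c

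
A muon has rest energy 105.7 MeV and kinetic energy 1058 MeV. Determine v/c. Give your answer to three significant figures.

0.996

K = (γ−1)mc², so γ = 1 + 1058/105.7 = 11.009.
Then v/c = √(1 − γ⁻²) = √(1 − 0.00825096) = √0.99174904 = 0.996.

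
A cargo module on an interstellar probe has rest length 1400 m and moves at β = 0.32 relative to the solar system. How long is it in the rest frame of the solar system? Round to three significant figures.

1330 m

With β = 0.32, γ = 1/√(1 − 0.32²) = 1/√0.8976 = 1.0555.
Length contraction: L = L₀/γ = 1400/1.0555 = 1330 m.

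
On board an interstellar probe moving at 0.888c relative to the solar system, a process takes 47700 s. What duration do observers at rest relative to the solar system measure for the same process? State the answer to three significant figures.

1.04×10^5 s

γ = 1/√(1 − β²) = 1/√(1 − 0.788544) = 1/√0.211456 = 1/0.459843 = 2.1747.
Time dilation: Δt = γ·Δτ = 2.1747 × 47700 = 1.04×10^5 s.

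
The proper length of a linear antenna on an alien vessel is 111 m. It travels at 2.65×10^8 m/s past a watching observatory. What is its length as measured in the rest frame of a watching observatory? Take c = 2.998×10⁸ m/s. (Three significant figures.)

β = v/c = (2.65×10^8 m/s)/(2.998×10⁸ m/s) = 0.883923.
With β = 0.883923, γ = 1/√(1 − 0.883923²) = 1/√0.2186801 = 2.1384.
Length contraction: L = L₀/γ = 111/2.1384 = 51.9 m.

51.9 m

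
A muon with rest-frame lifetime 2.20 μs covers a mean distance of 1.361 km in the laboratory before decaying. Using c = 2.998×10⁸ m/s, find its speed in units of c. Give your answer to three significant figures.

0.900c

Lab distance = (lab lifetime)·v = γτ·βc, so βγ = d/(cτ) = 1361/(2.998×10⁸ × 2.200×10^-6) = 2.0635.
With βγ = 2.0635: γ² = 1 + (βγ)² = 5.25803, and β = (βγ)/γ = 2.0635/2.29304 = 0.900.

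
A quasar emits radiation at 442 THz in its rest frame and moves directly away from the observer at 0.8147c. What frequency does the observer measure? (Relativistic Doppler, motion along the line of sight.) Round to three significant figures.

Relativistic Doppler (source moving away): f_obs = f_src · √((1−β)/(1+β)).
With β = 0.8147: factor = √(0.1853/1.8147) = 0.31955.
f_obs = 442 × 0.31955 = 141 THz.

141 THz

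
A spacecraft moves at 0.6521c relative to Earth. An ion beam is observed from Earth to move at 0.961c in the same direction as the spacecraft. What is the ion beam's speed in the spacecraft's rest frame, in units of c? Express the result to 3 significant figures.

Transform to the spacecraft's frame: u' = (u − v)/(1 − uv/c²).
u' = (0.961 − 0.6521)/(1 − 0.961×0.6521) = 0.3089/0.3733319 = 0.82741.
Speed in the spacecraft's frame: 0.827c (in the same direction).

0.827c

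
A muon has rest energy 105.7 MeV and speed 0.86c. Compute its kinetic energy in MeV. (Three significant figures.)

With β = 0.86, γ = 1/√(1 − 0.86²) = 1/√0.2604 = 1.95965.
Kinetic energy: K = (γ − 1)mc² = (1.95965 − 1) × 105.7 MeV = 0.95965 × 105.7 = 101 MeV.

101 MeV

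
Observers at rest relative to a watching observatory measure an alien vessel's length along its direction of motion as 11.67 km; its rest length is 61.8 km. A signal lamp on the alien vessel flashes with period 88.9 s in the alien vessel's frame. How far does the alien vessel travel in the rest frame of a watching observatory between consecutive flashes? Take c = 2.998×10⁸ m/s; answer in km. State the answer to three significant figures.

Length contraction gives γ = L₀/L = 61.8/11.67 = 5.29563.
β = √(1 − 1/γ²) = 0.98201. Lab-frame period = γτ = 5.29563×88.9 s = 470.78 s. Distance = βc × γτ = 0.98201 × 2.998×10⁸ m/s × 470.78 s = 1.3860×10^11 m = 1.39×10^8 km.

1.39×10^8 km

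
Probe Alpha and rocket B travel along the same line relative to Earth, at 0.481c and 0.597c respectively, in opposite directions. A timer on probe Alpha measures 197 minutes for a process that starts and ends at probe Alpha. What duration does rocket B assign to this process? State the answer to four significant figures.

Transform probe Alpha's velocity into rocket B's frame: (0.481 + 0.597)/(1 + 0.481·0.597) = 1.078/1.287157, so the relative speed is 0.8375c.
γ for this relative speed: γ = 1/√(1 − 0.701406) = 1.83.
Probe Alpha's interval is proper; time dilation gives Δt_B = γΔτ = 1.83 × 197 minutes = 360.5 minutes.

360.5 minutes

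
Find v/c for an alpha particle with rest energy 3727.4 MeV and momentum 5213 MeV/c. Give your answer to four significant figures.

pc/(mc²) = 5213/3727.4 = 1.3986 = βγ = β/√(1−β²).
So β² = x²/(1 + x²) with x = 1.3986: x² = 1.95608, β² = 1.95608/2.95608 = 0.661714, β = 0.8135.

0.8135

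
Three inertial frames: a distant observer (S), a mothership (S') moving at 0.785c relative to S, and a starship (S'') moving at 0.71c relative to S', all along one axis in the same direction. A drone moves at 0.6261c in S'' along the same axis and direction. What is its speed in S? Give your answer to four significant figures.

Apply u = (u'+v)/(1+u'v) twice. Drone in the mothership frame: (0.6261+0.71)/(1+0.6261·0.71) = 1.3361/1.444531 = 0.92494c.
That velocity, transformed to the rest frame of a distant observer: (0.92494+0.785)/(1+0.92494·0.785) = 1.70994/1.7260779 = 0.99065c.

0.9907c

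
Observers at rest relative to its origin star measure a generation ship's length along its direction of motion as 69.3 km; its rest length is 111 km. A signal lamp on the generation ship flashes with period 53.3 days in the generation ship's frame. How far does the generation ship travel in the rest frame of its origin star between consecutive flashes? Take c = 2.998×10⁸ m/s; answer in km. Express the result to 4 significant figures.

From L = L₀/γ: γ = 111/69.3 = 1.60173.
β = √(1 − 1/γ²) = 0.78116. Lab-frame period = γτ = 1.60173×53.3 days = 85.372 days. Distance = βc × γτ = 0.78116 × 2.998×10⁸ m/s × 7376140.8 s = 1.7274×10^15 m = 1.727×10^12 km.

1.727×10^12 km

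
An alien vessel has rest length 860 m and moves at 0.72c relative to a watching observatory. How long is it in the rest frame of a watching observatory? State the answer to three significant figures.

597 m

γ = 1/√(1 − β²) = 1/√(1 − 0.5184) = 1/√0.4816 = 1/0.693974 = 1.441.
Along the direction of motion the measured length is L₀/γ = 860/1.441 = 597 m.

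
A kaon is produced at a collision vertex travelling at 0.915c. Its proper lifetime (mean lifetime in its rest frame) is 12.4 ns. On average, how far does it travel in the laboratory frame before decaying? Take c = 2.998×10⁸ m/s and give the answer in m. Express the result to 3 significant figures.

Lorentz factor: γ = (1 − 0.837225)^(−1/2) = 2.4786.
Lab-frame lifetime: Δt = γτ = 2.4786 × 12.4 ns = 30.735 ns.
Distance: d = vΔt = 0.915 × 2.998×10⁸ m/s × 3.0735×10^-8 s = 8.43 m.

8.43 m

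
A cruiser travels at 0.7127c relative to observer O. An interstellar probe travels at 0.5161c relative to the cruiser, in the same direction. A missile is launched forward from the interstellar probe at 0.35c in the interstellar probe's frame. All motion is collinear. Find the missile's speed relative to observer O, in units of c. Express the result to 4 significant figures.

Compose velocities in two stages. Stage 1 (into S'): u₁ = (0.35+0.5161)/(1+0.35×0.5161) = 0.73359.
Stage 2 (into S): u = (0.73359+0.7127)/(1+0.73359×0.7127) = 0.94974, so the speed is 0.9497c.

0.9497c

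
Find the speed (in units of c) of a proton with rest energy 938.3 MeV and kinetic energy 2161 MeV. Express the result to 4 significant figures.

γ = 1 + K/(mc²) = 1 + 2161/938.3 = 3.3031.
β = √(1 − 1/γ²) = √(1 − 0.0916551) = √0.9083449 = 0.9531.

0.9531c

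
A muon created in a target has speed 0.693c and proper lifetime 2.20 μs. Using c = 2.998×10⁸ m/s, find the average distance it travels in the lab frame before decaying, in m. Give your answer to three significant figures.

γ = 1/√(1 − β²) = 1/√(1 − 0.480249) = 1/√0.519751 = 1/0.720938 = 1.3871.
Lab-frame lifetime: Δt = γτ = 1.3871 × 2.20 μs = 3.0516 μs.
Distance: d = vΔt = 0.693 × 2.998×10⁸ m/s × 3.0516×10^-6 s = 634 m.

634 m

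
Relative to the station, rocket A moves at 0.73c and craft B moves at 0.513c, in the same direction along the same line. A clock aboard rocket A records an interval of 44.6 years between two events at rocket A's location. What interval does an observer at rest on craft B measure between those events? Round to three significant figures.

The velocity of rocket A relative to craft B is (0.73 − 0.513)c / (1 − 0.73×0.513) = 0.34692c; relative speed 0.34692c.
γ for this relative speed: γ = 1/√(1 − 0.120353) = 1.0662.
Rocket A's interval is proper; time dilation gives Δt_B = γΔτ = 1.0662 × 44.6 years = 47.6 years.

47.6 years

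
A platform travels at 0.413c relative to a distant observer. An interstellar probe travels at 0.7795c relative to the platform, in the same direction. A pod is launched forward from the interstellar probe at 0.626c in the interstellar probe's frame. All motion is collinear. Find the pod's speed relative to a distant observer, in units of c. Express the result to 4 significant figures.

0.9766c

Compose velocities in two stages. Stage 1 (into S'): u₁ = (0.626+0.7795)/(1+0.626×0.7795) = 0.94458.
Stage 2 (into S): u = (0.94458+0.413)/(1+0.94458×0.413) = 0.9766, so the speed is 0.9766c.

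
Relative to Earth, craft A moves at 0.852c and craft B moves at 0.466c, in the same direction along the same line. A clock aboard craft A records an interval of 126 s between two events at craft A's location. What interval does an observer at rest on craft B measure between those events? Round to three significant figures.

Transform craft A's velocity into craft B's frame: (0.852 − 0.466)/(1 − 0.852·0.466) = 0.386/0.602968, so the relative speed is 0.64017c.
γ for this relative speed: γ = 1/√(1 − 0.409818) = 1.3017.
The clock on craft A records proper time, so craft B measures Δt = γΔτ = 1.3017 × 126 = 164 s.

164 s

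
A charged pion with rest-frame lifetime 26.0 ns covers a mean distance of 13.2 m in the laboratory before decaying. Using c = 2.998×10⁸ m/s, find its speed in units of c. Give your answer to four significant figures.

d = βγcτ ⇒ βγ = d/(cτ) = 13.20 m / (7.7948 m) = 1.6934.
β = (βγ)/√(1+(βγ)²) = 1.6934/√3.8676 = 0.8611.

0.8611c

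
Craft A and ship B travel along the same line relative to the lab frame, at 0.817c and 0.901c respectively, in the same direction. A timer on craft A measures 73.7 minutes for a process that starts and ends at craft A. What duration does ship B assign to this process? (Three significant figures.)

Speed of craft A in ship B's frame: u = (v_A − v_B)/(1 − v_A v_B/c²) = (0.817 − 0.901)/(1 − 0.817×0.901) = −0.084/0.263883 = −0.31832; |u| = 0.31832c.
γ for this relative speed: γ = 1/√(1 − 0.101328) = 1.0549.
Craft A's interval is proper; time dilation gives Δt_B = γΔτ = 1.0549 × 73.7 minutes = 77.7 minutes.

77.7 minutes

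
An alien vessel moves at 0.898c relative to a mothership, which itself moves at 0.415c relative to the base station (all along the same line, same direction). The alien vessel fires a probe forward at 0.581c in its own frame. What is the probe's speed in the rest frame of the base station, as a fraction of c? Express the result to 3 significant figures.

0.988c

Compose velocities in two stages. Stage 1 (into S'): u₁ = (0.581+0.898)/(1+0.581×0.898) = 0.97192.
Stage 2 (into S): u = (0.97192+0.415)/(1+0.97192×0.415) = 0.98829, so the speed is 0.988c.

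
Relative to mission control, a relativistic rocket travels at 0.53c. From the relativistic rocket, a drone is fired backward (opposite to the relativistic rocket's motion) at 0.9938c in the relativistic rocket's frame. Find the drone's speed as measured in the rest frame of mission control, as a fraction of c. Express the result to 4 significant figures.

In units of c, u = (u' + v)/(1 + u'v) with u' = −0.9938 and v = 0.53.
Numerator: −0.9938 + 0.53 = −0.4638. Denominator: 1 + (−0.9938)(0.53) = 0.473286.
u = −0.4638/0.473286 = −0.97996, so the speed is 0.9800c.

0.9800c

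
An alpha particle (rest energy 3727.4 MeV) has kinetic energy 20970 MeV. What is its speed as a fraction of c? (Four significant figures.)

γ = 1 + K/(mc²) = 1 + 20970/3727.4 = 6.6259.
β = √(1 − 1/γ²) = √(1 − 0.0227777) = √0.9772223 = 0.9885.

0.9885c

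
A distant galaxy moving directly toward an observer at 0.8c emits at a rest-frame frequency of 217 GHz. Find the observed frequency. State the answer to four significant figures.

Relativistic Doppler (source moving toward): f_obs = f_src · √((1+β)/(1−β)).
With β = 0.8: factor = √(1.8/0.2) = 3.
f_obs = 217 × 3 = 651.0 GHz.

651.0 GHz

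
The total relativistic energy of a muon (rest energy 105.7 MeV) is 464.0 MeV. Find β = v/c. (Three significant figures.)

Total energy E = γmc² gives γ = 464.0/105.7 = 4.3898.
Hence β = √(1 − 1/γ²) = √(1 − 0.0518932) = √0.9481068 = 0.974.

0.974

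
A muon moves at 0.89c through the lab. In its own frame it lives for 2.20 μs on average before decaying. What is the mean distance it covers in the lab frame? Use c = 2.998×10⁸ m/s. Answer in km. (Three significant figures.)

1.29 km

Lorentz factor: γ = (1 − 0.7921)^(−1/2) = 2.1932.
Lab-frame lifetime: Δt = γτ = 2.1932 × 2.20 μs = 4.825 μs.
Distance: d = vΔt = 0.89 × 2.998×10⁸ m/s × 4.8250×10^-6 s = 1290 m = 1.29 km.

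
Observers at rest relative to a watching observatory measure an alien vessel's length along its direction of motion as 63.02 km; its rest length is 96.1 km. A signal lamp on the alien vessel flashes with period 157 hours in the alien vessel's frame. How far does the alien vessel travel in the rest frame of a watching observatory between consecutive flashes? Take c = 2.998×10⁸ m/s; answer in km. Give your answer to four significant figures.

From L = L₀/γ: γ = 96.1/63.02 = 1.52491.
β = √(1 − 1/γ²) = 0.75496. Lab-frame period = γτ = 1.52491×157 hours = 239.41 hours. Distance = βc × γτ = 0.75496 × 2.998×10⁸ m/s × 861876 s = 1.9507×10^14 m = 1.951×10^11 km.

1.951×10^11 km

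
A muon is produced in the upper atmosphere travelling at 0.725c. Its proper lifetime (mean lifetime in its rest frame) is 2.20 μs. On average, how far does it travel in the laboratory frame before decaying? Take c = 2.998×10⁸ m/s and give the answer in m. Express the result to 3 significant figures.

Lorentz factor: γ = (1 − 0.525625)^(−1/2) = 1.4519.
Lab-frame lifetime: Δt = γτ = 1.4519 × 2.20 μs = 3.1942 μs.
Distance: d = vΔt = 0.725 × 2.998×10⁸ m/s × 3.1942×10^-6 s = 694 m.

694 m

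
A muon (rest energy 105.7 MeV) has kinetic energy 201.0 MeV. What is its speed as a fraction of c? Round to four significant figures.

0.9387c

K = (γ−1)mc², so γ = 1 + 201.0/105.7 = 2.9016.
Then v/c = √(1 − γ⁻²) = √(1 − 0.118775) = √0.881225 = 0.9387.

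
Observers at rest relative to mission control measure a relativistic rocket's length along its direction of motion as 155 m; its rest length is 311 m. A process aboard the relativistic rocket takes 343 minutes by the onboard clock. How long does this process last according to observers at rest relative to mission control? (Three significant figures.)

688 minutes

From L = L₀/γ: γ = 311/155 = 2.00645.
Δt = γΔτ = 2.00645 × 343 = 688 minutes.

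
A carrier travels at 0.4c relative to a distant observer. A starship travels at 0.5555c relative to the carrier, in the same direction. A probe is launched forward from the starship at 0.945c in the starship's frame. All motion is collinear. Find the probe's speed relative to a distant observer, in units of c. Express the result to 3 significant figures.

0.993c

Compose velocities in two stages. Stage 1 (into S'): u₁ = (0.945+0.5555)/(1+0.945×0.5555) = 0.98397.
Stage 2 (into S): u = (0.98397+0.4)/(1+0.98397×0.4) = 0.9931, so the speed is 0.993c.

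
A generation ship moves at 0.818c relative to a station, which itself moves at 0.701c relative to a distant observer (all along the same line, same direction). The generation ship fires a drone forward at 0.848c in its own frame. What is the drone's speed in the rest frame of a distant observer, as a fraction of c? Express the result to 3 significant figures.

0.997c

First combine the drone and generation ship (S''→S'): u₁ = (0.848 + 0.818)/(1 + 0.848×0.818) = 1.666/1.693664 = 0.98367.
Then combine with the station (S'→S): u = (0.98367 + 0.701)/(1 + 0.98367×0.701) = 1.68467/1.68955267 = 0.99711.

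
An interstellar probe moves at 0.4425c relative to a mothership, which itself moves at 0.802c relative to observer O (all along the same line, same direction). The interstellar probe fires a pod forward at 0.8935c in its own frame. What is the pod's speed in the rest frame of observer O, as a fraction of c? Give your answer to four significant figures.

Compose velocities in two stages. Stage 1 (into S'): u₁ = (0.8935+0.4425)/(1+0.8935×0.4425) = 0.95745.
Stage 2 (into S): u = (0.95745+0.802)/(1+0.95745×0.802) = 0.99523, so the speed is 0.9952c.

0.9952c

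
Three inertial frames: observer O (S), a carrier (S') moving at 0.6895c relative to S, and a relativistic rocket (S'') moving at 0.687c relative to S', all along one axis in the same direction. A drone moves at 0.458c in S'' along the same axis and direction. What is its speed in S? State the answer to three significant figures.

0.975c

Apply u = (u'+v)/(1+u'v) twice. Drone in the carrier frame: (0.458+0.687)/(1+0.458·0.687) = 1.145/1.314646 = 0.87096c.
That velocity, transformed to the rest frame of observer O: (0.87096+0.6895)/(1+0.87096·0.6895) = 1.56046/1.60052692 = 0.97497c.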